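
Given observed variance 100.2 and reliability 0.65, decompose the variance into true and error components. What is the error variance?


var_true = rxx * var_obs = 0.65 * 100.2 = 65.13
var_error = var_obs - var_true
var_error = 100.2 - 65.13
var_error = 35.07

35.07


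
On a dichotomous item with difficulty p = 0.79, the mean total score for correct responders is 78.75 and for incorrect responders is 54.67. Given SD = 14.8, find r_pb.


q = 1 - p = 0.21
rpb = ((M1 - M0) / SD) * sqrt(p * q)
rpb = ((78.75 - 54.67) / 14.8) * sqrt(0.79 * 0.21)
rpb = 0.6627

0.6627


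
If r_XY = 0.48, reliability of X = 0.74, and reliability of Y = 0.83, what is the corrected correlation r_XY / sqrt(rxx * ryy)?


r_corrected = rxy / sqrt(rxx * ryy)
= 0.48 / sqrt(0.74 * 0.83)
= 0.48 / sqrt(0.6142)
= 0.48 / 0.783709
r_corrected = 0.6125

0.6125


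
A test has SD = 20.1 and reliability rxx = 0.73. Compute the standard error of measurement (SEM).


SEM = SD * sqrt(1 - rxx)
SEM = 20.1 * sqrt(1 - 0.73)
SEM = 20.1 * sqrt(0.27) = 20.1 * 0.519615
SEM = 10.4443

10.4443


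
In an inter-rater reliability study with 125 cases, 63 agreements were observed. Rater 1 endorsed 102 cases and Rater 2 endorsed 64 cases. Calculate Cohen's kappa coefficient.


P_o = 63/125 = 0.504
P_e = (102*64 + 23*61) / 15625 = 0.507584
kappa = (P_o - P_e) / (1 - P_e)
kappa = (0.504 - 0.507584) / (1 - 0.507584)
kappa = -0.0073

-0.0073


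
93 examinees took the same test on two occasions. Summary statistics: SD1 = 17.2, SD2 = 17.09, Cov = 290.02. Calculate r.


r = cov(X,Y) / (SD_X * SD_Y)
r = 290.02 / (17.2 * 17.09)
r = 290.02 / 293.948
r = 0.9866

0.9866


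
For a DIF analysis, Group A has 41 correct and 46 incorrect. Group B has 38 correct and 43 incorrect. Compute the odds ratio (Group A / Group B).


Odds_A = 41/46 = 0.8913
Odds_B = 38/43 = 0.8837
OR = Odds_A / Odds_B = 0.8913 / 0.8837
Exactly, OR = (41 * 43) / (46 * 38) = 1763 / 1748
OR = 1.0086

1.0086


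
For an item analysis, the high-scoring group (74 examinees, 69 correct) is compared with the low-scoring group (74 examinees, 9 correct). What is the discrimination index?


p_upper = 69/74 = 0.9324
p_lower = 9/74 = 0.1216
D = 0.9324 - 0.1216 = 0.8108

0.8108


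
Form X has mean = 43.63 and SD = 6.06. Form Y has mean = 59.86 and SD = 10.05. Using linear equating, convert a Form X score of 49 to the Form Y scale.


slope = SD_Y / SD_X = 10.05 / 6.06 ~ 1.6584
intercept = mean_Y - slope * mean_X = 59.86 - (10.05 / 6.06) * 43.63 ~ -12.4967
Y = slope * X + intercept. To avoid rounding drift from the rounded slope/intercept, evaluate the equivalent form Y = mean_Y + SD_Y * (X - mean_X) / SD_X at full precision:
Y = 59.86 + 10.05 * (49 - 43.63) / 6.06
Y = 59.86 + 10.05 * 5.37 / 6.06
Y = 59.86 + 53.9685 / 6.06
Y = 59.86 + 8.9057
Y = 68.7657

68.7657


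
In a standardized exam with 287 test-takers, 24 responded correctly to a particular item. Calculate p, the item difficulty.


Item difficulty p = number correct / total examinees
p = 24 / 287
p = 0.0836

0.0836


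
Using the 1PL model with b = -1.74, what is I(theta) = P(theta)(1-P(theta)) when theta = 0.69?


P = 1/(1+exp(-(0.69--1.74))) = 0.9191
I = P*(1-P) = 0.9191 * 0.0809
I = 0.0744

0.0744


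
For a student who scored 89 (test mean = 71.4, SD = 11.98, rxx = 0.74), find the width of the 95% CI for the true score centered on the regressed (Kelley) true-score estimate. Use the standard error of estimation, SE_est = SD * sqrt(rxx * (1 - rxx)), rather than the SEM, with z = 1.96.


True score estimate = 0.74*89 + 0.26*71.4 = 84.424
SE_est = SD * sqrt(rxx * (1 - rxx)) = 11.98 * sqrt(0.74 * 0.26) = 11.98 * sqrt(0.1924) = 5.254838
CI = T_est +/- z * SE_est, so width = 2 * z * SE_est = 2 * 1.96 * 5.254838
Width = 20.599

20.599


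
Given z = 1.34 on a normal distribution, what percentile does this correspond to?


CDF(z) = 0.5 * (1 + erf(z/sqrt(2)))
erf(0.9475) = 0.8198
CDF = 0.9099
Percentile rank = 0.9099 * 100 = 90.99

90.99


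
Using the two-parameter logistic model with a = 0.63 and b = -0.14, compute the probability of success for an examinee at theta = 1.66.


a*(theta - b) = 0.63 * (1.66 - -0.14) = 1.134
exp(-1.134) = 0.3217
P = 1 / (1 + 0.3217)
P = 0.7566

0.7566


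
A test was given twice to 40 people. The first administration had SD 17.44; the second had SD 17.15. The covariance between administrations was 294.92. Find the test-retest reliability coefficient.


r = cov(X,Y) / (SD_X * SD_Y)
r = 294.92 / (17.44 * 17.15)
r = 294.92 / 299.096
r = 0.986

0.986


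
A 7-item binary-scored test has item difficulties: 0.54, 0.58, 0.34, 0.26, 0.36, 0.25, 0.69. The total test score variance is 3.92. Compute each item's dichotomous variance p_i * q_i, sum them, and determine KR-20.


For each item, compute p_i * q_i:
  Item 1: 0.54 * 0.46 = 0.2484
  Item 2: 0.58 * 0.42 = 0.2436
  Item 3: 0.34 * 0.66 = 0.2244
  Item 4: 0.26 * 0.74 = 0.1924
  Item 5: 0.36 * 0.64 = 0.2304
  Item 6: 0.25 * 0.75 = 0.1875
  Item 7: 0.69 * 0.31 = 0.2139
Sum(p_i * q_i) = 0.2484 + 0.2436 + 0.2244 + 0.1924 + 0.2304 + 0.1875 + 0.2139 = 1.5406
KR-20 = (k/(k-1)) * (1 - Sum(p_i*q_i) / Var_total)
= (7/6) * (1 - 1.5406/3.92)
= 1.1667 * 0.607
KR-20 = 0.7082

0.7082


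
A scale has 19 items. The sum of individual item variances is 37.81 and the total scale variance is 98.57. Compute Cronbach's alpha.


alpha = (k/(k-1)) * (1 - sum(si^2)/s_total^2)
= (19/18) * (1 - 37.81/98.57)
alpha = 0.6507

0.6507


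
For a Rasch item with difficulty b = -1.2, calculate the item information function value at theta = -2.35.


P = 1/(1+exp(-(-2.35--1.2))) = 0.2405
I = P*(1-P) = 0.2405 * 0.7595
I = 0.1827

0.1827


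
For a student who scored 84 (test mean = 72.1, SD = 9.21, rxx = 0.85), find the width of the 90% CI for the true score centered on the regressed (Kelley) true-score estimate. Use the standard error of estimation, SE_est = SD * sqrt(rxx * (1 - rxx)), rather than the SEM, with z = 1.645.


True score estimate = 0.85*84 + 0.15*72.1 = 82.215
SE_est = SD * sqrt(rxx * (1 - rxx)) = 9.21 * sqrt(0.85 * 0.15) = 9.21 * sqrt(0.1275) = 3.288628
CI = T_est +/- z * SE_est, so width = 2 * z * SE_est = 2 * 1.645 * 3.288628
Width = 10.8196

10.8196


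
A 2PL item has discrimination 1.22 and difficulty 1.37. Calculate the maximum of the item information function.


For 2PL, max info at theta = b = 1.37
I_max = a^2 / 4 = 1.22^2 / 4
= 1.4884 / 4
I_max = 0.3721

0.3721


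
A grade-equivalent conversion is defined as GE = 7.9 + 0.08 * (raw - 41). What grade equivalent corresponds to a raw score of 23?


raw - median = 23 - 41 = -18
slope * diff = 0.08 * -18 = -1.44
GE = 7.9 + -1.44
GE = 6.46

6.46


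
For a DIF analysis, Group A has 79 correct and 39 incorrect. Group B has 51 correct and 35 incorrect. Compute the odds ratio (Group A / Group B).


Odds_A = 79/39 = 2.0256
Odds_B = 51/35 = 1.4571
OR = Odds_A / Odds_B = 2.0256 / 1.4571
Exactly, OR = (79 * 35) / (39 * 51) = 2765 / 1989
OR = 1.3901

1.3901


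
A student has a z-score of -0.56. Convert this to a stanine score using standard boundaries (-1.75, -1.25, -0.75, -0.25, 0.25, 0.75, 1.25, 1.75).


Stanine boundaries: [-1.75, -1.25, -0.75, -0.25, 0.25, 0.75, 1.25, 1.75]
z = -0.56
Check each boundary:
  z >= -1.75 -> could be stanine 2
  z >= -1.25 -> could be stanine 3
  z >= -0.75 -> could be stanine 4
  z < -0.25
  z < 0.25
  z < 0.75
  z < 1.25
  z < 1.75
Highest qualifying boundary gives stanine = 4

4


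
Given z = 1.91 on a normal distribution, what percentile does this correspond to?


CDF(z) = 0.5 * (1 + erf(z/sqrt(2)))
erf(1.3506) = 0.9439
CDF = 0.9719
Percentile rank = 0.9719 * 100 = 97.19

97.19


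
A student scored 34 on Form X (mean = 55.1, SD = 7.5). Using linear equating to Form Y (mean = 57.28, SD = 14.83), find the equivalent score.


slope = SD_Y / SD_X = 14.83 / 7.5 ~ 1.9773
intercept = mean_Y - slope * mean_X = 57.28 - (14.83 / 7.5) * 55.1 ~ -51.6711
Y = slope * X + intercept. To avoid rounding drift from the rounded slope/intercept, evaluate the equivalent form Y = mean_Y + SD_Y * (X - mean_X) / SD_X at full precision:
Y = 57.28 + 14.83 * (34 - 55.1) / 7.5
Y = 57.28 - 14.83 * 21.1 / 7.5
Y = 57.28 - 312.913 / 7.5
Y = 57.28 - 41.7217
Y = 15.5583

15.5583


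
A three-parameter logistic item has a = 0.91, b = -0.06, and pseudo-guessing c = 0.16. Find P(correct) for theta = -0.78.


logit = 0.91*(-0.78 - -0.06) = -0.6552
P* = 1/(1 + exp(--0.6552)) = 0.3418
P = 0.16 + (1 - 0.16) * 0.3418
P = 0.4471

0.4471


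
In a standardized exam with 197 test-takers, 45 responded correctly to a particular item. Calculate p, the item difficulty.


Item difficulty p = number correct / total examinees
p = 45 / 197
p = 0.2284

0.2284


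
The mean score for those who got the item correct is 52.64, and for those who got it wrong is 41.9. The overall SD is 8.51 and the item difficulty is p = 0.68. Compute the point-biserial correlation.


q = 1 - p = 0.32
rpb = ((M1 - M0) / SD) * sqrt(p * q)
rpb = ((52.64 - 41.9) / 8.51) * sqrt(0.68 * 0.32)
rpb = 0.5887

0.5887


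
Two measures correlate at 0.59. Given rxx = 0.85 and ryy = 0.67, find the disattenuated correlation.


r_corrected = rxy / sqrt(rxx * ryy)
= 0.59 / sqrt(0.85 * 0.67)
= 0.59 / sqrt(0.5695)
= 0.59 / 0.754652
r_corrected = 0.7818

0.7818


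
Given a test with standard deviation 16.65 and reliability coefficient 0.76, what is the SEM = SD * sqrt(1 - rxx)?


SEM = SD * sqrt(1 - rxx)
SEM = 16.65 * sqrt(1 - 0.76)
SEM = 16.65 * sqrt(0.24) = 16.65 * 0.489898
SEM = 8.1568

8.1568


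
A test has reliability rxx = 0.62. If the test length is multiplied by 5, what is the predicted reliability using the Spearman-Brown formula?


r_new = (n * rxx) / (1 + (n-1) * rxx)
r_new = (5 * 0.62) / (1 + 4 * 0.62)
r_new = 3.1 / 3.48
r_new = 0.8908

0.8908


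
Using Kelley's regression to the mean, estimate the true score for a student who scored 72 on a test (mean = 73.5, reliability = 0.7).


T_est = rxx * X + (1 - rxx) * mean
T_est = 0.7 * 72 + 0.3 * 73.5
T_est = 50.4 + 22.05
T_est = 72.45

72.45


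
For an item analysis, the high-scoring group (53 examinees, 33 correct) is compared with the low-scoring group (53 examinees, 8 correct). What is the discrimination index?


p_upper = 33/53 = 0.6226
p_lower = 8/53 = 0.1509
D = 0.6226 - 0.1509 = 0.4717

0.4717


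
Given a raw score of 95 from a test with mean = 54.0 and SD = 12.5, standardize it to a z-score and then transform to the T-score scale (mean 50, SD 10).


z = (X - mean) / SD = (95 - 54.0) / 12.5
z = 41.0 / 12.5
z = 3.28
T-score = T = 50 + 10z
Carry z at full precision (z = 41.0 / 12.5) into the conversion:
T-score = 50 + 10 * (41.0 / 12.5) = 50 + 410 / 12.5
T-score = 50 + 32.8
T-score = 82.8

82.8


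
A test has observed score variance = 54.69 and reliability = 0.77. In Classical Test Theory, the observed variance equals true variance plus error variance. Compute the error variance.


var_true = rxx * var_obs = 0.77 * 54.69 = 42.1113
var_error = var_obs - var_true
var_error = 54.69 - 42.1113
var_error = 12.5787

12.5787


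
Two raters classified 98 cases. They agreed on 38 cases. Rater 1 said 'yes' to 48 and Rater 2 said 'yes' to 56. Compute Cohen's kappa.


P_o = 38/98 = 0.387755
P_e = (48*56 + 50*42) / 9604 = 0.498542
kappa = (P_o - P_e) / (1 - P_e)
kappa = (0.387755 - 0.498542) / (1 - 0.498542)
kappa = -0.2209

-0.2209


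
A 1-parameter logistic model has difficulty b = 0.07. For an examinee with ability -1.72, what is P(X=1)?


theta - b = -1.72 - 0.07 = -1.79
exp(-(theta - b)) = exp(1.79) = 5.9895
P = 1 / (1 + 5.9895)
P = 0.1431

0.1431


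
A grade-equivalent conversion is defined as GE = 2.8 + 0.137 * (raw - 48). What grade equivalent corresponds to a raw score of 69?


raw - median = 69 - 48 = 21
slope * diff = 0.137 * 21 = 2.877
GE = 2.8 + 2.877
GE = 5.677

5.677


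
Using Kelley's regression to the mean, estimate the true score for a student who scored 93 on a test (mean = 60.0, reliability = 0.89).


T_est = rxx * X + (1 - rxx) * mean
T_est = 0.89 * 93 + 0.11 * 60.0
T_est = 82.77 + 6.6
T_est = 89.37

89.37


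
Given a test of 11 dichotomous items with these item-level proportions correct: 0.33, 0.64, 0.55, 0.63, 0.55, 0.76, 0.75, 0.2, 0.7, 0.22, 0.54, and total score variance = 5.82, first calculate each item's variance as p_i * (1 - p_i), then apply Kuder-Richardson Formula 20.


For each item, compute p_i * q_i:
  Item 1: 0.33 * 0.67 = 0.2211
  Item 2: 0.64 * 0.36 = 0.2304
  Item 3: 0.55 * 0.45 = 0.2475
  Item 4: 0.63 * 0.37 = 0.2331
  Item 5: 0.55 * 0.45 = 0.2475
  Item 6: 0.76 * 0.24 = 0.1824
  Item 7: 0.75 * 0.25 = 0.1875
  Item 8: 0.2 * 0.8 = 0.16
  Item 9: 0.7 * 0.3 = 0.21
  Item 10: 0.22 * 0.78 = 0.1716
  Item 11: 0.54 * 0.46 = 0.2484
Sum(p_i * q_i) = 0.2211 + 0.2304 + 0.2475 + 0.2331 + 0.2475 + 0.1824 + 0.1875 + 0.16 + 0.21 + 0.1716 + 0.2484 = 2.3395
KR-20 = (k/(k-1)) * (1 - Sum(p_i*q_i) / Var_total)
= (11/10) * (1 - 2.3395/5.82)
= 1.1 * 0.598
KR-20 = 0.6578

0.6578


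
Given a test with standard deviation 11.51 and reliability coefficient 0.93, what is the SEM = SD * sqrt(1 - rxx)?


SEM = SD * sqrt(1 - rxx)
SEM = 11.51 * sqrt(1 - 0.93)
SEM = 11.51 * sqrt(0.07) = 11.51 * 0.264575
SEM = 3.0453

3.0453


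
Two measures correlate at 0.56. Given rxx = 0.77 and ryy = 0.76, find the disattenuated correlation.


r_corrected = rxy / sqrt(rxx * ryy)
= 0.56 / sqrt(0.77 * 0.76)
= 0.56 / sqrt(0.5852)
= 0.56 / 0.764984
r_corrected = 0.732

0.732


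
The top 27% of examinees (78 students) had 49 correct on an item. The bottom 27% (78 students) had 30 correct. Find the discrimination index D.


p_upper = 49/78 = 0.6282
p_lower = 30/78 = 0.3846
D = 0.6282 - 0.3846 = 0.2436

0.2436


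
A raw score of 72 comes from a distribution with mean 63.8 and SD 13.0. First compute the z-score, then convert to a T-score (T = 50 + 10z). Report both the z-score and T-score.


z = (X - mean) / SD = (72 - 63.8) / 13.0
z = 8.2 / 13.0
z = 0.6308
T-score = T = 50 + 10z
Carry z at full precision (z = 8.2 / 13.0) into the conversion:
T-score = 50 + 10 * (8.2 / 13.0) = 50 + 82 / 13.0
T-score = 50 + 6.3077
T-score = 56.3077

56.3077


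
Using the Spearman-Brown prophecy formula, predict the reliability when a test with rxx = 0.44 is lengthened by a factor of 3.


r_new = (n * rxx) / (1 + (n-1) * rxx)
r_new = (3 * 0.44) / (1 + 2 * 0.44)
r_new = 1.32 / 1.88
r_new = 0.7021

0.7021


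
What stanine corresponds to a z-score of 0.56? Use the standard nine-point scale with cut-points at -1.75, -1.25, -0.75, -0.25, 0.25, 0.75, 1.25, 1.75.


Stanine boundaries: [-1.75, -1.25, -0.75, -0.25, 0.25, 0.75, 1.25, 1.75]
z = 0.56
Check each boundary:
  z >= -1.75 -> could be stanine 2
  z >= -1.25 -> could be stanine 3
  z >= -0.75 -> could be stanine 4
  z >= -0.25 -> could be stanine 5
  z >= 0.25 -> could be stanine 6
  z < 0.75
  z < 1.25
  z < 1.75
Highest qualifying boundary gives stanine = 6

6


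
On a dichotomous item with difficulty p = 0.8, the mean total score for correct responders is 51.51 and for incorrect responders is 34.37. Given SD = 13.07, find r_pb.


q = 1 - p = 0.2
rpb = ((M1 - M0) / SD) * sqrt(p * q)
rpb = ((51.51 - 34.37) / 13.07) * sqrt(0.8 * 0.2)
rpb = 0.5246

0.5246


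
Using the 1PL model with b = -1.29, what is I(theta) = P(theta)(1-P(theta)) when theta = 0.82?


P = 1/(1+exp(-(0.82--1.29))) = 0.8919
I = P*(1-P) = 0.8919 * 0.1081
I = 0.0964

0.0964


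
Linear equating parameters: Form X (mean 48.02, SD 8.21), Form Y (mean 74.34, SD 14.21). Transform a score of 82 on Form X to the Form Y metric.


slope = SD_Y / SD_X = 14.21 / 8.21 ~ 1.7308
intercept = mean_Y - slope * mean_X = 74.34 - (14.21 / 8.21) * 48.02 ~ -8.7738
Y = slope * X + intercept. To avoid rounding drift from the rounded slope/intercept, evaluate the equivalent form Y = mean_Y + SD_Y * (X - mean_X) / SD_X at full precision:
Y = 74.34 + 14.21 * (82 - 48.02) / 8.21
Y = 74.34 + 14.21 * 33.98 / 8.21
Y = 74.34 + 482.8558 / 8.21
Y = 74.34 + 58.8131
Y = 133.1531

133.1531


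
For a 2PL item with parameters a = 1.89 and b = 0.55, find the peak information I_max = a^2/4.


For 2PL, max info at theta = b = 0.55
I_max = a^2 / 4 = 1.89^2 / 4
= 3.5721 / 4
I_max = 0.893

0.893


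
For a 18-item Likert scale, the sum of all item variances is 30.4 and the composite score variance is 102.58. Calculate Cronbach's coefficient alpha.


alpha = (k/(k-1)) * (1 - sum(si^2)/s_total^2)
= (18/17) * (1 - 30.4/102.58)
alpha = 0.745

0.745


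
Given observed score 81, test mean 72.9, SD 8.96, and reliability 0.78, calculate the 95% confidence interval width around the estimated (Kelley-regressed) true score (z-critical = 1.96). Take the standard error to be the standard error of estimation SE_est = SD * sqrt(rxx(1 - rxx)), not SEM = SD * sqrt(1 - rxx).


True score estimate = 0.78*81 + 0.22*72.9 = 79.218
SE_est = SD * sqrt(rxx * (1 - rxx)) = 8.96 * sqrt(0.78 * 0.22) = 8.96 * sqrt(0.1716) = 3.711647
CI = T_est +/- z * SE_est, so width = 2 * z * SE_est = 2 * 1.96 * 3.711647
Width = 14.5497

14.5497


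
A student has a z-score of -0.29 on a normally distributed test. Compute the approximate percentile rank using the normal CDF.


CDF(z) = 0.5 * (1 + erf(z/sqrt(2)))
erf(-0.2051) = -0.2282
CDF = 0.3859
Percentile rank = 0.3859 * 100 = 38.59

38.59


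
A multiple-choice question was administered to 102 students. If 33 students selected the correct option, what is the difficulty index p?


Item difficulty p = number correct / total examinees
p = 33 / 102
p = 0.3235

0.3235


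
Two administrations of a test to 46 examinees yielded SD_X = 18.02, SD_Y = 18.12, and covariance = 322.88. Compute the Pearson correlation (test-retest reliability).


r = cov(X,Y) / (SD_X * SD_Y)
r = 322.88 / (18.02 * 18.12)
r = 322.88 / 326.5224
r = 0.9888

0.9888


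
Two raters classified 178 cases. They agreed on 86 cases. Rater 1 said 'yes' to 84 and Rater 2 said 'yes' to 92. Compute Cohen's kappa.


P_o = 86/178 = 0.483146
P_e = (84*92 + 94*86) / 31684 = 0.499053
kappa = (P_o - P_e) / (1 - P_e)
kappa = (0.483146 - 0.499053) / (1 - 0.499053)
kappa = -0.0318

-0.0318


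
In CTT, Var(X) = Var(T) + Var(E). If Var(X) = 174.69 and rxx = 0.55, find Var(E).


var_true = rxx * var_obs = 0.55 * 174.69 = 96.0795
var_error = var_obs - var_true
var_error = 174.69 - 96.0795
var_error = 78.6105

78.6105


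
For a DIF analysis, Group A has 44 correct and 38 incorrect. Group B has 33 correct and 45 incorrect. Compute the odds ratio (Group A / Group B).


Odds_A = 44/38 = 1.1579
Odds_B = 33/45 = 0.7333
OR = Odds_A / Odds_B = 1.1579 / 0.7333
Exactly, OR = (44 * 45) / (38 * 33) = 1980 / 1254
OR = 1.5789

1.5789


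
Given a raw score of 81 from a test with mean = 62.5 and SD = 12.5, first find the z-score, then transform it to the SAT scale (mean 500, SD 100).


z = (X - mean) / SD = (81 - 62.5) / 12.5
z = 18.5 / 12.5
z = 1.48
SAT-scale = SAT = 500 + 100z
Carry z at full precision (z = 18.5 / 12.5) into the conversion:
SAT-scale = 500 + 100 * (18.5 / 12.5) = 500 + 1850 / 12.5
SAT-scale = 500 + 148.0
SAT-scale = 648.0

648.0


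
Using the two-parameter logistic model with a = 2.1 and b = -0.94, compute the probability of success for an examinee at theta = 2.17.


a*(theta - b) = 2.1 * (2.17 - -0.94) = 6.531
exp(-6.531) = 0.0015
P = 1 / (1 + 0.0015)
P = 0.9985

0.9985


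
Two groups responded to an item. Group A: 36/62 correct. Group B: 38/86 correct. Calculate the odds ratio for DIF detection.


Odds_A = 36/26 = 1.3846
Odds_B = 38/48 = 0.7917
OR = Odds_A / Odds_B = 1.3846 / 0.7917
Exactly, OR = (36 * 48) / (26 * 38) = 1728 / 988
OR = 1.749

1.749


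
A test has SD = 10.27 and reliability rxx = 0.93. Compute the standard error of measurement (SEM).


SEM = SD * sqrt(1 - rxx)
SEM = 10.27 * sqrt(1 - 0.93)
SEM = 10.27 * sqrt(0.07) = 10.27 * 0.264575
SEM = 2.7172

2.7172


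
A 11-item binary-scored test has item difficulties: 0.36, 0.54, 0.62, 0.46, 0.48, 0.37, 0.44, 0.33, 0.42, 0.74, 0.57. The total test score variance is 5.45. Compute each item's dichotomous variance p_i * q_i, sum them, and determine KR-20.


For each item, compute p_i * q_i:
  Item 1: 0.36 * 0.64 = 0.2304
  Item 2: 0.54 * 0.46 = 0.2484
  Item 3: 0.62 * 0.38 = 0.2356
  Item 4: 0.46 * 0.54 = 0.2484
  Item 5: 0.48 * 0.52 = 0.2496
  Item 6: 0.37 * 0.63 = 0.2331
  Item 7: 0.44 * 0.56 = 0.2464
  Item 8: 0.33 * 0.67 = 0.2211
  Item 9: 0.42 * 0.58 = 0.2436
  Item 10: 0.74 * 0.26 = 0.1924
  Item 11: 0.57 * 0.43 = 0.2451
Sum(p_i * q_i) = 0.2304 + 0.2484 + 0.2356 + 0.2484 + 0.2496 + 0.2331 + 0.2464 + 0.2211 + 0.2436 + 0.1924 + 0.2451 = 2.5941
KR-20 = (k/(k-1)) * (1 - Sum(p_i*q_i) / Var_total)
= (11/10) * (1 - 2.5941/5.45)
= 1.1 * 0.524
KR-20 = 0.5764

0.5764


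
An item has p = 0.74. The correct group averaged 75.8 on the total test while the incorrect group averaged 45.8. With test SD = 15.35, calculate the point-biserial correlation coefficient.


q = 1 - p = 0.26
rpb = ((M1 - M0) / SD) * sqrt(p * q)
rpb = ((75.8 - 45.8) / 15.35) * sqrt(0.74 * 0.26)
rpb = 0.8573

0.8573


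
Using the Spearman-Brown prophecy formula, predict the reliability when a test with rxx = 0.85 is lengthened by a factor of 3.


r_new = (n * rxx) / (1 + (n-1) * rxx)
r_new = (3 * 0.85) / (1 + 2 * 0.85)
r_new = 2.55 / 2.7
r_new = 0.9444

0.9444


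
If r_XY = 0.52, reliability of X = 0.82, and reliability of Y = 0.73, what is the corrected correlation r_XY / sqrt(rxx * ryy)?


r_corrected = rxy / sqrt(rxx * ryy)
= 0.52 / sqrt(0.82 * 0.73)
= 0.52 / sqrt(0.5986)
= 0.52 / 0.773692
r_corrected = 0.6721

0.6721


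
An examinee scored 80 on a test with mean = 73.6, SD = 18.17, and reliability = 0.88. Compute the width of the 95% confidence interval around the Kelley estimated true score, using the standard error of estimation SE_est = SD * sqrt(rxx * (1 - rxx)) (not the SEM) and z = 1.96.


True score estimate = 0.88*80 + 0.12*73.6 = 79.232
SE_est = SD * sqrt(rxx * (1 - rxx)) = 18.17 * sqrt(0.88 * 0.12) = 18.17 * sqrt(0.1056) = 5.904551
CI = T_est +/- z * SE_est, so width = 2 * z * SE_est = 2 * 1.96 * 5.904551
Width = 23.1458

23.1458


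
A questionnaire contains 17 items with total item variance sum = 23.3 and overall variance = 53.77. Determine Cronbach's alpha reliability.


alpha = (k/(k-1)) * (1 - sum(si^2)/s_total^2)
= (17/16) * (1 - 23.3/53.77)
alpha = 0.6021

0.6021


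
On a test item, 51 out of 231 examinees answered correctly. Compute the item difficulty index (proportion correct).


Item difficulty p = number correct / total examinees
p = 51 / 231
p = 0.2208

0.2208


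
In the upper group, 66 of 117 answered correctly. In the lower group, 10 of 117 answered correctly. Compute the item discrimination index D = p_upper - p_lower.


p_upper = 66/117 = 0.5641
p_lower = 10/117 = 0.0855
D = 0.5641 - 0.0855 = 0.4786

0.4786


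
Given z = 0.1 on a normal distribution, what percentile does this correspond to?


CDF(z) = 0.5 * (1 + erf(z/sqrt(2)))
erf(0.0707) = 0.0797
CDF = 0.5398
Percentile rank = 0.5398 * 100 = 53.98

53.98


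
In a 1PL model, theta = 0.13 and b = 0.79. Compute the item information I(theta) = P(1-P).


P = 1/(1+exp(-(0.13-0.79))) = 0.3407
I = P*(1-P) = 0.3407 * 0.6593
I = 0.2246

0.2246


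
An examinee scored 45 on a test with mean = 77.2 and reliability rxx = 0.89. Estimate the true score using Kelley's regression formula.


T_est = rxx * X + (1 - rxx) * mean
T_est = 0.89 * 45 + 0.11 * 77.2
T_est = 40.05 + 8.492
T_est = 48.542

48.542


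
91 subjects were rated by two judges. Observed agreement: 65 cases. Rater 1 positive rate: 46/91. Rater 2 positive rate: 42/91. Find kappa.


P_o = 65/91 = 0.714286
P_e = (46*42 + 45*49) / 8281 = 0.499577
kappa = (P_o - P_e) / (1 - P_e)
kappa = (0.714286 - 0.499577) / (1 - 0.499577)
kappa = 0.4291

0.4291


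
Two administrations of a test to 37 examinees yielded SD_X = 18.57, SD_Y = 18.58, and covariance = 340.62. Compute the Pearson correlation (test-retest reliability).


r = cov(X,Y) / (SD_X * SD_Y)
r = 340.62 / (18.57 * 18.58)
r = 340.62 / 345.0306
r = 0.9872

0.9872


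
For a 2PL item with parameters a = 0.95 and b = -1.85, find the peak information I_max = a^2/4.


For 2PL, max info at theta = b = -1.85
I_max = a^2 / 4 = 0.95^2 / 4
= 0.9025 / 4
I_max = 0.2256

0.2256


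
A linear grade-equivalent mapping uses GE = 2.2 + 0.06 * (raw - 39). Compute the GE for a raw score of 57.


raw - median = 57 - 39 = 18
slope * diff = 0.06 * 18 = 1.08
GE = 2.2 + 1.08
GE = 3.28

3.28


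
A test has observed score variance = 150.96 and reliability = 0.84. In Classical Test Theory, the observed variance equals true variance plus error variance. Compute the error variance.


var_true = rxx * var_obs = 0.84 * 150.96 = 126.8064
var_error = var_obs - var_true
var_error = 150.96 - 126.8064
var_error = 24.1536

24.1536


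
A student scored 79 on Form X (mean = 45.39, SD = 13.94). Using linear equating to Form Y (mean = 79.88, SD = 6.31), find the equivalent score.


slope = SD_Y / SD_X = 6.31 / 13.94 ~ 0.4527
intercept = mean_Y - slope * mean_X = 79.88 - (6.31 / 13.94) * 45.39 ~ 59.334
Y = slope * X + intercept. To avoid rounding drift from the rounded slope/intercept, evaluate the equivalent form Y = mean_Y + SD_Y * (X - mean_X) / SD_X at full precision:
Y = 79.88 + 6.31 * (79 - 45.39) / 13.94
Y = 79.88 + 6.31 * 33.61 / 13.94
Y = 79.88 + 212.0791 / 13.94
Y = 79.88 + 15.2137
Y = 95.0937

95.0937


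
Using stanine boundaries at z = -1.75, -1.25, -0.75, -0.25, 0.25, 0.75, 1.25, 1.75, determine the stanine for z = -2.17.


Stanine boundaries: [-1.75, -1.25, -0.75, -0.25, 0.25, 0.75, 1.25, 1.75]
z = -2.17
Check each boundary:
  z < -1.75
  z < -1.25
  z < -0.75
  z < -0.25
  z < 0.25
  z < 0.75
  z < 1.25
  z < 1.75
Highest qualifying boundary gives stanine = 1

1


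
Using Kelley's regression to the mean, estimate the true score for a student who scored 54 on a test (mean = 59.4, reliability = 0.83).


T_est = rxx * X + (1 - rxx) * mean
T_est = 0.83 * 54 + 0.17 * 59.4
T_est = 44.82 + 10.098
T_est = 54.918

54.918


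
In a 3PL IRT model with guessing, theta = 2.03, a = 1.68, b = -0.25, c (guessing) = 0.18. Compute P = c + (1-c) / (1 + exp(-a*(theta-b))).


logit = 1.68*(2.03 - -0.25) = 3.8304
P* = 1/(1 + exp(-3.8304)) = 0.9788
P = 0.18 + (1 - 0.18) * 0.9788
P = 0.9826

0.9826


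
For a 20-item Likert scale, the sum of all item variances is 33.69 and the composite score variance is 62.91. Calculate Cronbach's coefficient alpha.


alpha = (k/(k-1)) * (1 - sum(si^2)/s_total^2)
= (20/19) * (1 - 33.69/62.91)
alpha = 0.4889

0.4889


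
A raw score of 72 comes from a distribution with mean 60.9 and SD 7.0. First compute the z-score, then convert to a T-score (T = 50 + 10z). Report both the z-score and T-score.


z = (X - mean) / SD = (72 - 60.9) / 7.0
z = 11.1 / 7.0
z = 1.5857
T-score = T = 50 + 10z
Carry z at full precision (z = 11.1 / 7.0) into the conversion:
T-score = 50 + 10 * (11.1 / 7.0) = 50 + 111 / 7.0
T-score = 50 + 15.8571
T-score = 65.8571

65.8571


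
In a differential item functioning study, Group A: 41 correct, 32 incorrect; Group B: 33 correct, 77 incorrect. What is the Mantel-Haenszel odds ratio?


Odds_A = 41/32 = 1.2812
Odds_B = 33/77 = 0.4286
OR = Odds_A / Odds_B = 1.2812 / 0.4286
Exactly, OR = (41 * 77) / (32 * 33) = 3157 / 1056
OR = 2.9896

2.9896


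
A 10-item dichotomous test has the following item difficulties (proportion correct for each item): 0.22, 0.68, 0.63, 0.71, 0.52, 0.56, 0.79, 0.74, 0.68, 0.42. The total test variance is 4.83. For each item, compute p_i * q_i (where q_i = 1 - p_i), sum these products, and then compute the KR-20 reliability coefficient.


For each item, compute p_i * q_i:
  Item 1: 0.22 * 0.78 = 0.1716
  Item 2: 0.68 * 0.32 = 0.2176
  Item 3: 0.63 * 0.37 = 0.2331
  Item 4: 0.71 * 0.29 = 0.2059
  Item 5: 0.52 * 0.48 = 0.2496
  Item 6: 0.56 * 0.44 = 0.2464
  Item 7: 0.79 * 0.21 = 0.1659
  Item 8: 0.74 * 0.26 = 0.1924
  Item 9: 0.68 * 0.32 = 0.2176
  Item 10: 0.42 * 0.58 = 0.2436
Sum(p_i * q_i) = 0.1716 + 0.2176 + 0.2331 + 0.2059 + 0.2496 + 0.2464 + 0.1659 + 0.1924 + 0.2176 + 0.2436 = 2.1437
KR-20 = (k/(k-1)) * (1 - Sum(p_i*q_i) / Var_total)
= (10/9) * (1 - 2.1437/4.83)
= 1.1111 * 0.5562
KR-20 = 0.618

0.618


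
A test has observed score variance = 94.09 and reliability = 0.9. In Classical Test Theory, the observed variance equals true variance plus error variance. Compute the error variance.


var_true = rxx * var_obs = 0.9 * 94.09 = 84.681
var_error = var_obs - var_true
var_error = 94.09 - 84.681
var_error = 9.409

9.409


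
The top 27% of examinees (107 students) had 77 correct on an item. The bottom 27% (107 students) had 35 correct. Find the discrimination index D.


p_upper = 77/107 = 0.7196
p_lower = 35/107 = 0.3271
D = 0.7196 - 0.3271 = 0.3925

0.3925


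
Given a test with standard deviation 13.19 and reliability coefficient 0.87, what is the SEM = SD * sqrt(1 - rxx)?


SEM = SD * sqrt(1 - rxx)
SEM = 13.19 * sqrt(1 - 0.87)
SEM = 13.19 * sqrt(0.13) = 13.19 * 0.360555
SEM = 4.7557

4.7557


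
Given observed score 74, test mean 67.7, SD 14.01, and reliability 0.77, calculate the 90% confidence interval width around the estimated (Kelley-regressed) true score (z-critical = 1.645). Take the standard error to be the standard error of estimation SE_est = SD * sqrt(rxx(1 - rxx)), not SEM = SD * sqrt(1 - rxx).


True score estimate = 0.77*74 + 0.23*67.7 = 72.551
SE_est = SD * sqrt(rxx * (1 - rxx)) = 14.01 * sqrt(0.77 * 0.23) = 14.01 * sqrt(0.1771) = 5.895863
CI = T_est +/- z * SE_est, so width = 2 * z * SE_est = 2 * 1.645 * 5.895863
Width = 19.3974

19.3974


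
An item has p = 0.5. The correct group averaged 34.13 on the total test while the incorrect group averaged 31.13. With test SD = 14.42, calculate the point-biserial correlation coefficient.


q = 1 - p = 0.5
rpb = ((M1 - M0) / SD) * sqrt(p * q)
rpb = ((34.13 - 31.13) / 14.42) * sqrt(0.5 * 0.5)
rpb = 0.104

0.104


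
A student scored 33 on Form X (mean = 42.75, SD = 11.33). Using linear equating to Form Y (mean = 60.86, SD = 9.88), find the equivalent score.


slope = SD_Y / SD_X = 9.88 / 11.33 ~ 0.872
intercept = mean_Y - slope * mean_X = 60.86 - (9.88 / 11.33) * 42.75 ~ 23.5811
Y = slope * X + intercept. To avoid rounding drift from the rounded slope/intercept, evaluate the equivalent form Y = mean_Y + SD_Y * (X - mean_X) / SD_X at full precision:
Y = 60.86 + 9.88 * (33 - 42.75) / 11.33
Y = 60.86 - 9.88 * 9.75 / 11.33
Y = 60.86 - 96.33 / 11.33
Y = 60.86 - 8.5022
Y = 52.3578

52.3578


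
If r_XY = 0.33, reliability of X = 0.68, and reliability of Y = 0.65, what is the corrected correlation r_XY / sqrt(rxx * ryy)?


r_corrected = rxy / sqrt(rxx * ryy)
= 0.33 / sqrt(0.68 * 0.65)
= 0.33 / sqrt(0.442)
= 0.33 / 0.664831
r_corrected = 0.4964

0.4964


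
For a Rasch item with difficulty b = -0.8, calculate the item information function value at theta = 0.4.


P = 1/(1+exp(-(0.4--0.8))) = 0.7685
I = P*(1-P) = 0.7685 * 0.2315
I = 0.1779

0.1779


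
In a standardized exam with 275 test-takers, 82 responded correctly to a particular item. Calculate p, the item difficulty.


Item difficulty p = number correct / total examinees
p = 82 / 275
p = 0.2982

0.2982


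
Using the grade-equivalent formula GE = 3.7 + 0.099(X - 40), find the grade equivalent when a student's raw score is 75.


raw - median = 75 - 40 = 35
slope * diff = 0.099 * 35 = 3.465
GE = 3.7 + 3.465
GE = 7.165

7.165


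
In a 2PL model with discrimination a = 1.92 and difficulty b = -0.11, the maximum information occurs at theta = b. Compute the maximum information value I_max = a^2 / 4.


For 2PL, max info at theta = b = -0.11
I_max = a^2 / 4 = 1.92^2 / 4
= 3.6864 / 4
I_max = 0.9216

0.9216


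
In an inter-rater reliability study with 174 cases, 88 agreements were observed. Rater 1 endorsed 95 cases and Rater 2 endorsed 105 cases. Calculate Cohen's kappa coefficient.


P_o = 88/174 = 0.505747
P_e = (95*105 + 79*69) / 30276 = 0.509512
kappa = (P_o - P_e) / (1 - P_e)
kappa = (0.505747 - 0.509512) / (1 - 0.509512)
kappa = -0.0077

-0.0077


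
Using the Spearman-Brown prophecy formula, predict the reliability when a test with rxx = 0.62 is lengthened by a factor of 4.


r_new = (n * rxx) / (1 + (n-1) * rxx)
r_new = (4 * 0.62) / (1 + 3 * 0.62)
r_new = 2.48 / 2.86
r_new = 0.8671

0.8671


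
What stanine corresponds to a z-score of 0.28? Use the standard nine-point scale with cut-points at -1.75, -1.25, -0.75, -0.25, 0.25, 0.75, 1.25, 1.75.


Stanine boundaries: [-1.75, -1.25, -0.75, -0.25, 0.25, 0.75, 1.25, 1.75]
z = 0.28
Check each boundary:
  z >= -1.75 -> could be stanine 2
  z >= -1.25 -> could be stanine 3
  z >= -0.75 -> could be stanine 4
  z >= -0.25 -> could be stanine 5
  z >= 0.25 -> could be stanine 6
  z < 0.75
  z < 1.25
  z < 1.75
Highest qualifying boundary gives stanine = 6

6


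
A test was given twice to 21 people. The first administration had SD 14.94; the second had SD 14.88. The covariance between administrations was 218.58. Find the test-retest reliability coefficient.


r = cov(X,Y) / (SD_X * SD_Y)
r = 218.58 / (14.94 * 14.88)
r = 218.58 / 222.3072
r = 0.9832

0.9832


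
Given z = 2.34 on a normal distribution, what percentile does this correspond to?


CDF(z) = 0.5 * (1 + erf(z/sqrt(2)))
erf(1.6546) = 0.9807
CDF = 0.9904
Percentile rank = 0.9904 * 100 = 99.04

99.04


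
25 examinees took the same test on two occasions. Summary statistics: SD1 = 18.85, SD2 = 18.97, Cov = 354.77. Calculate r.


r = cov(X,Y) / (SD_X * SD_Y)
r = 354.77 / (18.85 * 18.97)
r = 354.77 / 357.5845
r = 0.9921

0.9921


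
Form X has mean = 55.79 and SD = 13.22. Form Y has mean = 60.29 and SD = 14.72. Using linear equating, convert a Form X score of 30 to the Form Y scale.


slope = SD_Y / SD_X = 14.72 / 13.22 ~ 1.1135
intercept = mean_Y - slope * mean_X = 60.29 - (14.72 / 13.22) * 55.79 ~ -1.8302
Y = slope * X + intercept. To avoid rounding drift from the rounded slope/intercept, evaluate the equivalent form Y = mean_Y + SD_Y * (X - mean_X) / SD_X at full precision:
Y = 60.29 + 14.72 * (30 - 55.79) / 13.22
Y = 60.29 - 14.72 * 25.79 / 13.22
Y = 60.29 - 379.6288 / 13.22
Y = 60.29 - 28.7162
Y = 31.5738

31.5738


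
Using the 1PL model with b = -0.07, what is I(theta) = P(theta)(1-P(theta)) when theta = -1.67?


P = 1/(1+exp(-(-1.67--0.07))) = 0.168
I = P*(1-P) = 0.168 * 0.832
I = 0.1398

0.1398


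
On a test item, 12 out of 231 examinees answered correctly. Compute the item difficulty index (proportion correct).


Item difficulty p = number correct / total examinees
p = 12 / 231
p = 0.0519

0.0519


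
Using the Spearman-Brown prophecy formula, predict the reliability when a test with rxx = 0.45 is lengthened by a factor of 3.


r_new = (n * rxx) / (1 + (n-1) * rxx)
r_new = (3 * 0.45) / (1 + 2 * 0.45)
r_new = 1.35 / 1.9
r_new = 0.7105

0.7105


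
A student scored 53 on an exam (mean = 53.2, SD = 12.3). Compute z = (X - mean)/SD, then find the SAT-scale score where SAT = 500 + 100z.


z = (X - mean) / SD = (53 - 53.2) / 12.3
z = -0.2 / 12.3
z = -0.0163
SAT-scale = SAT = 500 + 100z
Carry z at full precision (z = -0.2 / 12.3) into the conversion:
SAT-scale = 500 + 100 * (-0.2 / 12.3) = 500 + -20 / 12.3
SAT-scale = 500 + -1.626
SAT-scale = 498.374

498.374


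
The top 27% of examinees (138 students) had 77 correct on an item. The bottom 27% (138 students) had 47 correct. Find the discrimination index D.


p_upper = 77/138 = 0.558
p_lower = 47/138 = 0.3406
D = 0.558 - 0.3406 = 0.2174

0.2174


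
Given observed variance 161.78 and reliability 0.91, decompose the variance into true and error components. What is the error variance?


var_true = rxx * var_obs = 0.91 * 161.78 = 147.2198
var_error = var_obs - var_true
var_error = 161.78 - 147.2198
var_error = 14.5602

14.5602


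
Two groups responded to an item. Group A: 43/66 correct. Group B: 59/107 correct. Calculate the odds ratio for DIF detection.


Odds_A = 43/23 = 1.8696
Odds_B = 59/48 = 1.2292
OR = Odds_A / Odds_B = 1.8696 / 1.2292
Exactly, OR = (43 * 48) / (23 * 59) = 2064 / 1357
OR = 1.521

1.521


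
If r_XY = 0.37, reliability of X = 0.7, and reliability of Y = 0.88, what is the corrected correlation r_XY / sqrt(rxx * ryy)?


r_corrected = rxy / sqrt(rxx * ryy)
= 0.37 / sqrt(0.7 * 0.88)
= 0.37 / sqrt(0.616)
= 0.37 / 0.784857
r_corrected = 0.4714

0.4714


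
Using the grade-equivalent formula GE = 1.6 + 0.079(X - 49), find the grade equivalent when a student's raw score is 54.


raw - median = 54 - 49 = 5
slope * diff = 0.079 * 5 = 0.395
GE = 1.6 + 0.395
GE = 1.995

1.995


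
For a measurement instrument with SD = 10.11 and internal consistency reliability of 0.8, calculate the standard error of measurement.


SEM = SD * sqrt(1 - rxx)
SEM = 10.11 * sqrt(1 - 0.8)
SEM = 10.11 * sqrt(0.2) = 10.11 * 0.447214
SEM = 4.5213

4.5213


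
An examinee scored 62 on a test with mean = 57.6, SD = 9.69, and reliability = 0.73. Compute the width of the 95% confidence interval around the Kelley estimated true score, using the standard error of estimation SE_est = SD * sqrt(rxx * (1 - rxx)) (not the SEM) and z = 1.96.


True score estimate = 0.73*62 + 0.27*57.6 = 60.812
SE_est = SD * sqrt(rxx * (1 - rxx)) = 9.69 * sqrt(0.73 * 0.27) = 9.69 * sqrt(0.1971) = 4.301967
CI = T_est +/- z * SE_est, so width = 2 * z * SE_est = 2 * 1.96 * 4.301967
Width = 16.8637

16.8637


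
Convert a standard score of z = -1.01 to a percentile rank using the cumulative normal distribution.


CDF(z) = 0.5 * (1 + erf(z/sqrt(2)))
erf(-0.7142) = -0.6875
CDF = 0.1562
Percentile rank = 0.1562 * 100 = 15.62

15.62


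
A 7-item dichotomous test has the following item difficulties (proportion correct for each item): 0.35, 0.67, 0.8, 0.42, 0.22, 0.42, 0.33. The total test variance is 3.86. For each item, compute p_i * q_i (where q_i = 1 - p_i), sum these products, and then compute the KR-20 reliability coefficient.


For each item, compute p_i * q_i:
  Item 1: 0.35 * 0.65 = 0.2275
  Item 2: 0.67 * 0.33 = 0.2211
  Item 3: 0.8 * 0.2 = 0.16
  Item 4: 0.42 * 0.58 = 0.2436
  Item 5: 0.22 * 0.78 = 0.1716
  Item 6: 0.42 * 0.58 = 0.2436
  Item 7: 0.33 * 0.67 = 0.2211
Sum(p_i * q_i) = 0.2275 + 0.2211 + 0.16 + 0.2436 + 0.1716 + 0.2436 + 0.2211 = 1.4885
KR-20 = (k/(k-1)) * (1 - Sum(p_i*q_i) / Var_total)
= (7/6) * (1 - 1.4885/3.86)
= 1.1667 * 0.6144
KR-20 = 0.7168

0.7168


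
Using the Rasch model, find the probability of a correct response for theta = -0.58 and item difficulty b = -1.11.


theta - b = -0.58 - -1.11 = 0.53
exp(-(theta - b)) = exp(-0.53) = 0.5886
P = 1 / (1 + 0.5886)
P = 0.6295

0.6295


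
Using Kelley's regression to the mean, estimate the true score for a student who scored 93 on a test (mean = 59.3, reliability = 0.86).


T_est = rxx * X + (1 - rxx) * mean
T_est = 0.86 * 93 + 0.14 * 59.3
T_est = 79.98 + 8.302
T_est = 88.282

88.282


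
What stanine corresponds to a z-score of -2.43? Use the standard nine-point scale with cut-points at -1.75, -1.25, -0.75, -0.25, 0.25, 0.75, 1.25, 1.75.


Stanine boundaries: [-1.75, -1.25, -0.75, -0.25, 0.25, 0.75, 1.25, 1.75]
z = -2.43
Check each boundary:
  z < -1.75
  z < -1.25
  z < -0.75
  z < -0.25
  z < 0.25
  z < 0.75
  z < 1.25
  z < 1.75
Highest qualifying boundary gives stanine = 1

1


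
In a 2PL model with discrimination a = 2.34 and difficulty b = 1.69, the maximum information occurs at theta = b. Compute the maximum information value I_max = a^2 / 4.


For 2PL, max info at theta = b = 1.69
I_max = a^2 / 4 = 2.34^2 / 4
= 5.4756 / 4
I_max = 1.3689

1.3689


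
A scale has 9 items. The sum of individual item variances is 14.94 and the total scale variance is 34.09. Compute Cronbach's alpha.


alpha = (k/(k-1)) * (1 - sum(si^2)/s_total^2)
= (9/8) * (1 - 14.94/34.09)
alpha = 0.632

0.632
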